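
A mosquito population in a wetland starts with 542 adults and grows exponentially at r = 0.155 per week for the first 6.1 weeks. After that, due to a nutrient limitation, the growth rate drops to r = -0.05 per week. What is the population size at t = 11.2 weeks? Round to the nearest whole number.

1081 adults

Phase 1: N(6.1) = 542·e^(0.155×6.1) = 542·e^0.9455 = 1395.16.
Phase 2 runs for 11.2 − 6.1 = 5.1 weeks at r = -0.05.
N(11.2) = 1395.16·e^(-0.05×5.1) = 1395.16·e^-0.255 = 1081.13.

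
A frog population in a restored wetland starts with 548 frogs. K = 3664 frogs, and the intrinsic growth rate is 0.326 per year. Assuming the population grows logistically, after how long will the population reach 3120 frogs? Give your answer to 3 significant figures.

10.7 years

A = (K − N₀)/N₀ = (3664 − 548)/548 = 5.6861.
Solve 3664/(1 + 5.6861·e^(−0.326t)) = 3120: 1 + 5.6861·e^(−0.326t) = 1.1744, so e^(−0.326t) = 0.0306639.
−0.326·t = ln(0.0306639) = -3.4847, so t = 3.4847/0.326 = 10.689.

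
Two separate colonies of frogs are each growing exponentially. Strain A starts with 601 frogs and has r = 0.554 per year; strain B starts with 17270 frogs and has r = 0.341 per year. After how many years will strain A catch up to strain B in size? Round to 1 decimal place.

15.8 years

Set 601·e^(0.554t) = 17270·e^(0.341t).
e^((0.554 − 0.341)t) = 17270/601 → e^(0.213·t) = 28.735.
0.213·t = ln(28.735) = 3.3581, so t = 3.3581/0.213 = 15.766.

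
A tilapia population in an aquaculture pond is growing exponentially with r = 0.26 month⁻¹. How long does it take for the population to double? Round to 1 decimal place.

2.7 months

Doubling time t_d = ln(2)/r = 0.6931/0.26 = 2.666.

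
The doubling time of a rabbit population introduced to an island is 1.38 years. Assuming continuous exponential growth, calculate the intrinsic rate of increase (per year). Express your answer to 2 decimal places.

r = ln(2)/t_d = 0.6931/1.38 = 0.50228.

0.50 per year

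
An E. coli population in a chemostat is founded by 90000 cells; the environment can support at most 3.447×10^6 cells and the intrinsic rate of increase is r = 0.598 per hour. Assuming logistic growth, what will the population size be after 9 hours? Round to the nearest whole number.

A = (K − N₀)/N₀ = (3.447×10^6 − 90000)/90000 = 37.3.
N(t) = K/(1 + A·e^(−rt)) = 3.447×10^6/(1 + 37.3×e^(−0.598×9)).
e^(−5.382) = 0.0045986; denominator = 1 + 37.3×0.0045986 = 1.1715.
N = 3.447×10^6/1.1715 = 2.94231×10^6.

2942310 cells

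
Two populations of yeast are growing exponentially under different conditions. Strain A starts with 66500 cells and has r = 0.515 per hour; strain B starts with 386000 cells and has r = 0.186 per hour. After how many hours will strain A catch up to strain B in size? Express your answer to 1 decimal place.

5.3 hours

Set 66500·e^(0.515t) = 386000·e^(0.186t).
e^((0.515 − 0.186)t) = 386000/66500 → e^(0.329·t) = 5.8045.
0.329·t = ln(5.8045) = 1.7586, so t = 1.7586/0.329 = 5.3454.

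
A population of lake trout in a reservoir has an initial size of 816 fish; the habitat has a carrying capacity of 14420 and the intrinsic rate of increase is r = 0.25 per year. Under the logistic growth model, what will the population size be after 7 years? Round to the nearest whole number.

3700 fish

A = (K − N₀)/N₀ = (14420 − 816)/816 = 16.672.
N(t) = K/(1 + A·e^(−rt)) = 14420/(1 + 16.672×e^(−0.25×7)).
e^(−1.75) = 0.17377; denominator = 1 + 16.672×0.17377 = 3.8971.
N = 14420/3.8971 = 3700.2.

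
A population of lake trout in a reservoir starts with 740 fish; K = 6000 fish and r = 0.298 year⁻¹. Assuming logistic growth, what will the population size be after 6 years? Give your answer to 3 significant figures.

A = (K − N₀)/N₀ = (6000 − 740)/740 = 7.1081.
N(t) = K/(1 + A·e^(−rt)) = 6000/(1 + 7.1081×e^(−0.298×6)).
e^(−1.788) = 0.16729; denominator = 1 + 7.1081×0.16729 = 2.1891.
N = 6000/2.1891 = 2740.79.

2740 fish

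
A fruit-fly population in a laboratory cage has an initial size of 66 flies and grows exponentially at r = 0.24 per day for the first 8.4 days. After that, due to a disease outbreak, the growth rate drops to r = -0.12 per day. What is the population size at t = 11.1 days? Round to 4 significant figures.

358.4 flies

Phase 1: N(8.4) = 66·e^(0.24×8.4) = 66·e^2.016 = 495.543.
Phase 2 runs for 11.1 − 8.4 = 2.7 days at r = -0.12.
N(11.1) = 495.543·e^(-0.12×2.7) = 495.543·e^-0.324 = 358.402.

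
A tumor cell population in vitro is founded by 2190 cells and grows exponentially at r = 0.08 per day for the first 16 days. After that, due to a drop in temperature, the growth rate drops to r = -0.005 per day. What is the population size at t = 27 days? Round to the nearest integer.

Phase 1: N(16) = 2190·e^(0.08×16) = 2190·e^1.28 = 7876.64.
Phase 2 runs for 27 − 16 = 11 days at r = -0.005.
N(27) = 7876.64·e^(-0.005×11) = 7876.64·e^-0.055 = 7455.12.

7455 cells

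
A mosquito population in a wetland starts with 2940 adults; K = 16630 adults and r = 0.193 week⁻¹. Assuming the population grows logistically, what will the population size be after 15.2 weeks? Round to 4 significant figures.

A = (K − N₀)/N₀ = (16630 − 2940)/2940 = 4.6565.
N(t) = K/(1 + A·e^(−rt)) = 16630/(1 + 4.6565×e^(−0.193×15.2)).
e^(−2.934) = 0.053205; denominator = 1 + 4.6565×0.053205 = 1.2477.
N = 16630/1.2477 = 13328.

13330 adults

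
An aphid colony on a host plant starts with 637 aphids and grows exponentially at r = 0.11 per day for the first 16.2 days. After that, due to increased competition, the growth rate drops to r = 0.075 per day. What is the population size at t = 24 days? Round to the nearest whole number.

Phase 1: N(16.2) = 637·e^(0.11×16.2) = 637·e^1.782 = 3784.88.
Phase 2 runs for 24 − 16.2 = 7.8 days at r = 0.075.
N(24) = 3784.88·e^(0.075×7.8) = 3784.88·e^0.585 = 6793.83.

6794 aphids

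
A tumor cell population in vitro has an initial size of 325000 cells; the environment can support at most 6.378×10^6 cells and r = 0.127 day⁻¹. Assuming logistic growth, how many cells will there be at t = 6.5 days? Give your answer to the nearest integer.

A = (K − N₀)/N₀ = (6.378×10^6 − 325000)/325000 = 18.625.
N(t) = K/(1 + A·e^(−rt)) = 6.378×10^6/(1 + 18.625×e^(−0.127×6.5)).
e^(−0.8255) = 0.43802; denominator = 1 + 18.625×0.43802 = 9.1579.
N = 6.378×10^6/9.1579 = 696450.

696450 cells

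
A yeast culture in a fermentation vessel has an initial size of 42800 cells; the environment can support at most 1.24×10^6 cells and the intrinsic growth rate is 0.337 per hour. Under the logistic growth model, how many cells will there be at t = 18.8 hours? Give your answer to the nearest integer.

1181438 cells

A = (K − N₀)/N₀ = (1.24×10^6 − 42800)/42800 = 27.972.
N(t) = K/(1 + A·e^(−rt)) = 1.24×10^6/(1 + 27.972×e^(−0.337×18.8)).
e^(−6.336) = 0.0017721; denominator = 1 + 27.972×0.0017721 = 1.0496.
N = 1.24×10^6/1.0496 = 1.181438×10^6.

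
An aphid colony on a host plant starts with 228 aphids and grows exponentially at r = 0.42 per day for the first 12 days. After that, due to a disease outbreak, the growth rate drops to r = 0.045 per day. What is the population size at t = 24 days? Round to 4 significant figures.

60440 aphids

Phase 1: N(12) = 228·e^(0.42×12) = 228·e^5.04 = 35219.2.
Phase 2 runs for 24 − 12 = 12 days at r = 0.045.
N(24) = 35219.2·e^(0.045×12) = 35219.2·e^0.54 = 60436.3.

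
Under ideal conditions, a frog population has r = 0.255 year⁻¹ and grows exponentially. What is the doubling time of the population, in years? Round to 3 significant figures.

2.72 years

Doubling time t_d = ln(2)/r = 0.6931/0.255 = 2.7182.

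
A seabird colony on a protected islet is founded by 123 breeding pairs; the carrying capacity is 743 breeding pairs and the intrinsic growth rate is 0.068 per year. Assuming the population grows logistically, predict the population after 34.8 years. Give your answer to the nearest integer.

A = (K − N₀)/N₀ = (743 − 123)/123 = 5.0407.
N(t) = K/(1 + A·e^(−rt)) = 743/(1 + 5.0407×e^(−0.068×34.8)).
e^(−2.366) = 0.093818; denominator = 1 + 5.0407×0.093818 = 1.4729.
N = 743/1.4729 = 504.446.

504 breeding pairs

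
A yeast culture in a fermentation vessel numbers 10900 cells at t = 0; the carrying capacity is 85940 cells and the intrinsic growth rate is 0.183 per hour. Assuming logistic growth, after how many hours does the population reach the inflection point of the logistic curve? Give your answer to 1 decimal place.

Logistic growth is fastest at N = K/2 = 42970.
A = (K − N₀)/N₀ = 6.8844. Set K/(1 + A·e^(−rt)) = K/2 → A·e^(−rt) = 1.
e^(−0.183t) = 1/6.8844 = 0.145256, so t = ln(6.8844)/0.183 = 1.9293/0.183 = 10.542.

10.5 hours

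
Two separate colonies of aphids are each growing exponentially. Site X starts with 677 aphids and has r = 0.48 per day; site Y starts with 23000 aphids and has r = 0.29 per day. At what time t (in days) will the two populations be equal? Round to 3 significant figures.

Set 677·e^(0.48t) = 23000·e^(0.29t).
e^((0.48 − 0.29)t) = 23000/677 → e^(0.19·t) = 33.973.
0.19·t = ln(33.973) = 3.5256, so t = 3.5256/0.19 = 18.556.

18.6 days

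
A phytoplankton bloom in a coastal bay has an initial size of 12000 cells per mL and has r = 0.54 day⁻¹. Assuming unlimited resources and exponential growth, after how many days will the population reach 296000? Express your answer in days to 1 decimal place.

5.9 days

Set N₀·e^(rt) = 296000: e^(0.54·t) = 296000/12000 = 24.667.
0.54·t = ln(24.667) = 3.2055, so t = 3.2055/0.54 = 5.936.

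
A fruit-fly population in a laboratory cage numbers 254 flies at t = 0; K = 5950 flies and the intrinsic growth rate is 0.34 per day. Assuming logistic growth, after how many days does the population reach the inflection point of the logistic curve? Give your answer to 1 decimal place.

Logistic growth is fastest at N = K/2 = 2975.
A = (K − N₀)/N₀ = 22.425. Set K/(1 + A·e^(−rt)) = K/2 → A·e^(−rt) = 1.
e^(−0.34t) = 1/22.425 = 0.0445927, so t = ln(22.425)/0.34 = 3.1102/0.34 = 9.1476.

9.1 days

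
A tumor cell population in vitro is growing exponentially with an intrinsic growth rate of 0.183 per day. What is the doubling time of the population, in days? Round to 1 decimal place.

3.8 days

Doubling time t_d = ln(2)/r = 0.6931/0.183 = 3.7877.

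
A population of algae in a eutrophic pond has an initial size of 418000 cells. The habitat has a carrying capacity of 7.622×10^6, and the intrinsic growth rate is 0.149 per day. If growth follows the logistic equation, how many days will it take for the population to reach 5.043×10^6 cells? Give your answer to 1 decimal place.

23.6 days

A = (K − N₀)/N₀ = (7.622×10^6 − 418000)/418000 = 17.234.
Solve 7.622×10^6/(1 + 17.234·e^(−0.149t)) = 5.043×10^6: 1 + 17.234·e^(−0.149t) = 1.5114, so e^(−0.149t) = 0.0296732.
−0.149·t = ln(0.0296732) = -3.5175, so t = 3.5175/0.149 = 23.607.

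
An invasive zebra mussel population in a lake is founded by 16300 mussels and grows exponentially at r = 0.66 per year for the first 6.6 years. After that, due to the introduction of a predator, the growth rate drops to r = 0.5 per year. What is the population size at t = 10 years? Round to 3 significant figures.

6950000 mussels

Phase 1: N(6.6) = 16300·e^(0.66×6.6) = 16300·e^4.356 = 1.270499×10^6.
Phase 2 runs for 10 − 6.6 = 3.4 years at r = 0.5.
N(10) = 1.270499×10^6·e^(0.5×3.4) = 1.270499×10^6·e^1.7 = 6.954645×10^6.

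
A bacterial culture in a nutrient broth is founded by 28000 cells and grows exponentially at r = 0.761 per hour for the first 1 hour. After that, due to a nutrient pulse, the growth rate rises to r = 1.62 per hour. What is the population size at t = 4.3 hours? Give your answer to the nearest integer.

Phase 1: N(1) = 28000·e^(0.761×1) = 28000·e^0.761 = 59931.6.
Phase 2 runs for 4.3 − 1 = 3.3 hours at r = 1.62.
N(4.3) = 59931.6·e^(1.62×3.3) = 59931.6·e^5.346 = 1.257171×10^7.

12571712 cells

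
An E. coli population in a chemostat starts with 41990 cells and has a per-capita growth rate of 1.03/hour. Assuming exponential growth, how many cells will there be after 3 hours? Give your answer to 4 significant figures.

922800 cells

N(t) = N₀·e^(rt) = 41990 × e^(1.03×3) = 41990 × e^3.09.
e^3.09 ≈ 21.977, so N ≈ 41990 × 21.977 = 922818.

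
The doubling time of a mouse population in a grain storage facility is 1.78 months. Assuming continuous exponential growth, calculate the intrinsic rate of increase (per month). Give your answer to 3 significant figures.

0.389 per month

r = ln(2)/t_d = 0.6931/1.78 = 0.38941.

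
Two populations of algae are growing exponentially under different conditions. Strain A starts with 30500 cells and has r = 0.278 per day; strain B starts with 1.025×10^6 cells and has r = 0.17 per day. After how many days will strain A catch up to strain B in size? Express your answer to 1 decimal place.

32.5 days

Set 30500·e^(0.278t) = 1.025×10^6·e^(0.17t).
e^((0.278 − 0.17)t) = 1.025×10^6/30500 → e^(0.108·t) = 33.607.
0.108·t = ln(33.607) = 3.5147, so t = 3.5147/0.108 = 32.544.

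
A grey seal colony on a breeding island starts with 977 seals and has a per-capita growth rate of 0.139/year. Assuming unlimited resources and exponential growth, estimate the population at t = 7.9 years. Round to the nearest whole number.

N(t) = N₀·e^(rt) = 977 × e^(0.139×7.9) = 977 × e^1.098.
e^1.098 ≈ 2.9985, so N ≈ 977 × 2.9985 = 2929.5.

2929 seals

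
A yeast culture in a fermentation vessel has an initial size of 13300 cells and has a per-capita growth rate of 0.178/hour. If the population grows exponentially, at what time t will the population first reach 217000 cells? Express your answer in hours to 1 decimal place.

15.7 hours

Set N₀·e^(rt) = 217000: e^(0.178·t) = 217000/13300 = 16.316.
0.178·t = ln(16.316) = 2.7921, so t = 2.7921/0.178 = 15.686.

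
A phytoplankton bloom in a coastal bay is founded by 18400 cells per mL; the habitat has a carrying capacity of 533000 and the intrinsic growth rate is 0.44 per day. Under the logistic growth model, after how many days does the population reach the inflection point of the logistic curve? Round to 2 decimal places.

7.57 days

Logistic growth is fastest at N = K/2 = 266500.
A = (K − N₀)/N₀ = 27.967. Set K/(1 + A·e^(−rt)) = K/2 → A·e^(−rt) = 1.
e^(−0.44t) = 1/27.967 = 0.0357559, so t = ln(27.967)/0.44 = 3.331/0.44 = 7.5705.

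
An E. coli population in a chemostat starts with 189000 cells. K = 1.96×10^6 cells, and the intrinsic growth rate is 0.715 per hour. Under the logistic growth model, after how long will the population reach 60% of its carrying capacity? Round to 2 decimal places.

3.70 hours

A = (K − N₀)/N₀ = (1.96×10^6 − 189000)/189000 = 9.3704.
Solve 1.96×10^6/(1 + 9.3704·e^(−0.715t)) = 1.176×10^6: 1 + 9.3704·e^(−0.715t) = 1.6667, so e^(−0.715t) = 0.0711462.
−0.715·t = ln(0.0711462) = -2.643, so t = 2.643/0.715 = 3.6965.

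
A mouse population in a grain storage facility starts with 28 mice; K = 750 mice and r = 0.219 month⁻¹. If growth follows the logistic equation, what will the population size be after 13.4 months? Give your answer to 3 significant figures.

316 mice

A = (K − N₀)/N₀ = (750 − 28)/28 = 25.786.
N(t) = K/(1 + A·e^(−rt)) = 750/(1 + 25.786×e^(−0.219×13.4)).
e^(−2.935) = 0.053152; denominator = 1 + 25.786×0.053152 = 2.3706.
N = 750/2.3706 = 316.381.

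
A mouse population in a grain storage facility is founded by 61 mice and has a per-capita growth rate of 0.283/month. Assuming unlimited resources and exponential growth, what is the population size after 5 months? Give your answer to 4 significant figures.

N(t) = N₀·e^(rt) = 61 × e^(0.283×5) = 61 × e^1.415.
e^1.415 ≈ 4.1165, so N ≈ 61 × 4.1165 = 251.106.

251.1 mice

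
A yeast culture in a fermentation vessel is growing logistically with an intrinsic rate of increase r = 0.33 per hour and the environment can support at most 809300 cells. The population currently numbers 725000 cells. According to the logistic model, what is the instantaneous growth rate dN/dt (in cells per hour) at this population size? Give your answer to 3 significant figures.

dN/dt = rN(1 − N/K) = 0.33 × 725000 × (1 − 725000/809300).
1 − 725000/809300 = 0.10416; dN/dt = 0.33 × 725000 × 0.10416 = 24921.

24900 cells per hour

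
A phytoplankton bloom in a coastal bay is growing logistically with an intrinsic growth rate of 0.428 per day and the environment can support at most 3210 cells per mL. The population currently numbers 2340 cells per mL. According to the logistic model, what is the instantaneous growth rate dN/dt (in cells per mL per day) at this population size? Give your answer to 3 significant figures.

271 cells per mL per day

dN/dt = rN(1 − N/K) = 0.428 × 2340 × (1 − 2340/3210).
1 − 2340/3210 = 0.27103; dN/dt = 0.428 × 2340 × 0.27103 = 271.44.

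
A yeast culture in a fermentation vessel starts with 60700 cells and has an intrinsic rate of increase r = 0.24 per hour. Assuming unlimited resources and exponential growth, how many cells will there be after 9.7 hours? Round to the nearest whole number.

622625 cells

N(t) = N₀·e^(rt) = 60700 × e^(0.24×9.7) = 60700 × e^2.328.
e^2.328 ≈ 10.257, so N ≈ 60700 × 10.257 = 622625.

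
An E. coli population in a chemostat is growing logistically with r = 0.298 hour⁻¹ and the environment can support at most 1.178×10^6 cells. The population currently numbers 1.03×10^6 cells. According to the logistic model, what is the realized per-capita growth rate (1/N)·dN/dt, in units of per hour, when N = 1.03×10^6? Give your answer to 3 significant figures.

0.0374 per hour

(1/N)·dN/dt = r(1 − N/K) = 0.298 × (1 − 1.03×10^6/1.178×10^6).
= 0.298 × 0.12564 = 0.03744.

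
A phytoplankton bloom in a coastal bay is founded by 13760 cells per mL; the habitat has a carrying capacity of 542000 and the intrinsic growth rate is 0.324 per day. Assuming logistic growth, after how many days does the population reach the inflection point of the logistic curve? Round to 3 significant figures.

Logistic growth is fastest at N = K/2 = 271000.
A = (K − N₀)/N₀ = 38.39. Set K/(1 + A·e^(−rt)) = K/2 → A·e^(−rt) = 1.
e^(−0.324t) = 1/38.39 = 0.0260488, so t = ln(38.39)/0.324 = 3.6478/0.324 = 11.259.

11.3 days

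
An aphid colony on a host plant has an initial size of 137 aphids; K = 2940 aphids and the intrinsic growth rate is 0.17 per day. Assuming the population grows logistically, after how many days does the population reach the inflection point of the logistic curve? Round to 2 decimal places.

17.76 days

Logistic growth is fastest at N = K/2 = 1470.
A = (K − N₀)/N₀ = 20.46. Set K/(1 + A·e^(−rt)) = K/2 → A·e^(−rt) = 1.
e^(−0.17t) = 1/20.46 = 0.0488762, so t = ln(20.46)/0.17 = 3.0185/0.17 = 17.756.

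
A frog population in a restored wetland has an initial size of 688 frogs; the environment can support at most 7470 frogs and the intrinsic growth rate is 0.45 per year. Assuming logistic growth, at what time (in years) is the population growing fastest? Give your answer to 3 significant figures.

Logistic growth is fastest at N = K/2 = 3735.
A = (K − N₀)/N₀ = 9.8576. Set K/(1 + A·e^(−rt)) = K/2 → A·e^(−rt) = 1.
e^(−0.45t) = 1/9.8576 = 0.101445, so t = ln(9.8576)/0.45 = 2.2882/0.45 = 5.085.

5.08 years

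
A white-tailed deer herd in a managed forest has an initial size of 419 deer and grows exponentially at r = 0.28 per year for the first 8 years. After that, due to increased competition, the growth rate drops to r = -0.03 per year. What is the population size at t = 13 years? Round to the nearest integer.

3388 deer

Phase 1: N(8) = 419·e^(0.28×8) = 419·e^2.24 = 3935.81.
Phase 2 runs for 13 − 8 = 5 years at r = -0.03.
N(13) = 3935.81·e^(-0.03×5) = 3935.81·e^-0.15 = 3387.58.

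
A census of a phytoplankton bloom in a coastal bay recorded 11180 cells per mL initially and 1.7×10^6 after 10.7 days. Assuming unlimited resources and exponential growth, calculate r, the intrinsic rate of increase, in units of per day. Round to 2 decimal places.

From N(t) = N₀·e^(rt): e^(r·10.7) = 1.7×10^6/11180 = 152.06.
r·10.7 = ln(152.06) = 5.0243, so r = 5.0243/10.7 = 0.46956.

0.47 per day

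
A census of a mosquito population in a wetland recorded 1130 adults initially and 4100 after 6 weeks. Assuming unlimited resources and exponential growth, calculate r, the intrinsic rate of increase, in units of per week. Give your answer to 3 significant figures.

0.215 per week

From N(t) = N₀·e^(rt): e^(r·6) = 4100/1130 = 3.6283.
r·6 = ln(3.6283) = 1.2888, so r = 1.2888/6 = 0.21479.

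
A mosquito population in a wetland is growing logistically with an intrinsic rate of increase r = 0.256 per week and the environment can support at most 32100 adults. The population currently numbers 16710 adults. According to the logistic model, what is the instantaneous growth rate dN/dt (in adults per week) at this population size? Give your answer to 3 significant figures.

dN/dt = rN(1 − N/K) = 0.256 × 16710 × (1 − 16710/32100).
1 − 16710/32100 = 0.47944; dN/dt = 0.256 × 16710 × 0.47944 = 2050.9.

2050 adults per week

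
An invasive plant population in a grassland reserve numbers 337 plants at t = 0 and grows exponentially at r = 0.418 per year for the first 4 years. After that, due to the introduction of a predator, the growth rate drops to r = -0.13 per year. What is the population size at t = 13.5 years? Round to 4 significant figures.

Phase 1: N(4) = 337·e^(0.418×4) = 337·e^1.672 = 1793.78.
Phase 2 runs for 13.5 − 4 = 9.5 years at r = -0.13.
N(13.5) = 1793.78·e^(-0.13×9.5) = 1793.78·e^-1.235 = 521.695.

521.7 plants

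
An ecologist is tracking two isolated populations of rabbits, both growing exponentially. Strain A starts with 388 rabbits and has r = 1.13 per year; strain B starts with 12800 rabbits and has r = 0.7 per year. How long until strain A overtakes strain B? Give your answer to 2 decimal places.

Set 388·e^(1.13t) = 12800·e^(0.7t).
e^((1.13 − 0.7)t) = 12800/388 → e^(0.43·t) = 32.99.
0.43·t = ln(32.99) = 3.4962, so t = 3.4962/0.43 = 8.1307.

8.13 years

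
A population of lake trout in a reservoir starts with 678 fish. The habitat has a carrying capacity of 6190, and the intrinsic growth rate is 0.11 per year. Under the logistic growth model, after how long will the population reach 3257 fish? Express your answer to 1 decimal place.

20.0 years

A = (K − N₀)/N₀ = (6190 − 678)/678 = 8.1298.
Solve 6190/(1 + 8.1298·e^(−0.11t)) = 3257: 1 + 8.1298·e^(−0.11t) = 1.9005, so e^(−0.11t) = 0.110768.
−0.11·t = ln(0.110768) = -2.2003, so t = 2.2003/0.11 = 20.003.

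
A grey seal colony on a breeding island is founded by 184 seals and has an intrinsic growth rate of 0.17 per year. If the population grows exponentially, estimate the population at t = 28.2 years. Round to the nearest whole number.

22224 seals

N(t) = N₀·e^(rt) = 184 × e^(0.17×28.2) = 184 × e^4.794.
e^4.794 ≈ 120.78, so N ≈ 184 × 120.78 = 22224.2.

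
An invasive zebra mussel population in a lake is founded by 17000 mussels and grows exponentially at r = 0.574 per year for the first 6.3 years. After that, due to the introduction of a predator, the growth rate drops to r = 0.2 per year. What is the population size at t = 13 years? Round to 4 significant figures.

2415000 mussels

Phase 1: N(6.3) = 17000·e^(0.574×6.3) = 17000·e^3.616 = 632331.
Phase 2 runs for 13 − 6.3 = 6.7 years at r = 0.2.
N(13) = 632331·e^(0.2×6.7) = 632331·e^1.34 = 2.4149×10^6.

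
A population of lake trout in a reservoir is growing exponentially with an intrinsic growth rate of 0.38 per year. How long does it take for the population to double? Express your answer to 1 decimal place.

Doubling time t_d = ln(2)/r = 0.6931/0.38 = 1.8241.

1.8 years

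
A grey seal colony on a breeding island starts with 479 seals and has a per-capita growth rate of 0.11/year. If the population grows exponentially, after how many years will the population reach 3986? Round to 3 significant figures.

Set N₀·e^(rt) = 3986: e^(0.11·t) = 3986/479 = 8.3215.
0.11·t = ln(8.3215) = 2.1188, so t = 2.1188/0.11 = 19.262.

19.3 years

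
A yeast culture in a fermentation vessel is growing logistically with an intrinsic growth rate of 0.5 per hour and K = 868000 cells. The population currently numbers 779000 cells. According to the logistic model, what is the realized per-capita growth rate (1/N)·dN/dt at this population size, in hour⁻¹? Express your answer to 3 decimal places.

(1/N)·dN/dt = r(1 − N/K) = 0.5 × (1 − 779000/868000).
= 0.5 × 0.10253 = 0.051267.

0.051 per hour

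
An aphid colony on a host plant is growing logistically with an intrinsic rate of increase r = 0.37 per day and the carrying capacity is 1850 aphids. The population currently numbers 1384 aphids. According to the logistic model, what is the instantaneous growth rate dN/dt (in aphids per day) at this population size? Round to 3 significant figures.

129 aphids per day

dN/dt = rN(1 − N/K) = 0.37 × 1384 × (1 − 1384/1850).
1 − 1384/1850 = 0.25189; dN/dt = 0.37 × 1384 × 0.25189 = 128.99.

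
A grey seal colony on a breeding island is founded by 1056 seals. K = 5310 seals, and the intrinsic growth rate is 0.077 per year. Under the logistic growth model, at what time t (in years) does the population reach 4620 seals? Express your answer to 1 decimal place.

42.8 years

A = (K − N₀)/N₀ = (5310 − 1056)/1056 = 4.0284.
Solve 5310/(1 + 4.0284·e^(−0.077t)) = 4620: 1 + 4.0284·e^(−0.077t) = 1.1494, so e^(−0.077t) = 0.0370744.
−0.077·t = ln(0.0370744) = -3.2948, so t = 3.2948/0.077 = 42.79.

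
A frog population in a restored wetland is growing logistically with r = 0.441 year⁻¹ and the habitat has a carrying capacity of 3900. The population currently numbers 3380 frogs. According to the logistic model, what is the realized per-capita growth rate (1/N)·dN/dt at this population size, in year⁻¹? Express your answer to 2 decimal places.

(1/N)·dN/dt = r(1 − N/K) = 0.441 × (1 − 3380/3900).
= 0.441 × 0.13333 = 0.0588.

0.06 per year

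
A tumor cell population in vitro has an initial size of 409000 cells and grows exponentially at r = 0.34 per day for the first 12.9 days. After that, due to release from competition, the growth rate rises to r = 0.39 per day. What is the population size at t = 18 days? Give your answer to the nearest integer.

Phase 1: N(12.9) = 409000·e^(0.34×12.9) = 409000·e^4.386 = 3.285027×10^7.
Phase 2 runs for 18 − 12.9 = 5.1 days at r = 0.39.
N(18) = 3.285027×10^7·e^(0.39×5.1) = 3.285027×10^7·e^1.989 = 2.40077×10^8.

240077041 cells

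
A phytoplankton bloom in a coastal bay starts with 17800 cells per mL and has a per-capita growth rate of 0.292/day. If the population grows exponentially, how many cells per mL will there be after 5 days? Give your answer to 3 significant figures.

76600 cells per mL

N(t) = N₀·e^(rt) = 17800 × e^(0.292×5) = 17800 × e^1.46.
e^1.46 ≈ 4.306, so N ≈ 17800 × 4.306 = 76646.1.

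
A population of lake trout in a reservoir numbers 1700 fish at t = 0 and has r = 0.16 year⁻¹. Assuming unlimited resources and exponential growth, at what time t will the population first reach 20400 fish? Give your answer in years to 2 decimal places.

Set N₀·e^(rt) = 20400: e^(0.16·t) = 20400/1700 = 12.
0.16·t = ln(12) = 2.4849, so t = 2.4849/0.16 = 15.531.

15.53 years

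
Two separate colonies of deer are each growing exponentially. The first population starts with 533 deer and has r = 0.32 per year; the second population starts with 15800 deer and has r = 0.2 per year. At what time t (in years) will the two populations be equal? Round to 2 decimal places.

28.24 years

Set 533·e^(0.32t) = 15800·e^(0.2t).
e^((0.32 − 0.2)t) = 15800/533 → e^(0.12·t) = 29.644.
0.12·t = ln(29.644) = 3.3892, so t = 3.3892/0.12 = 28.244.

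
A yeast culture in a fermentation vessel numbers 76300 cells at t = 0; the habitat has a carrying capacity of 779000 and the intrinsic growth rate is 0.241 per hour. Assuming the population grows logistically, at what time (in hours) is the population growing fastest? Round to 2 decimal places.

Logistic growth is fastest at N = K/2 = 389500.
A = (K − N₀)/N₀ = 9.2097. Set K/(1 + A·e^(−rt)) = K/2 → A·e^(−rt) = 1.
e^(−0.241t) = 1/9.2097 = 0.108581, so t = ln(9.2097)/0.241 = 2.2203/0.241 = 9.2127.

9.21 hours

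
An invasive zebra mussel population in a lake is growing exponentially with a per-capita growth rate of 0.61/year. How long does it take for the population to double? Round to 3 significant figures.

1.14 years

Doubling time t_d = ln(2)/r = 0.6931/0.61 = 1.1363.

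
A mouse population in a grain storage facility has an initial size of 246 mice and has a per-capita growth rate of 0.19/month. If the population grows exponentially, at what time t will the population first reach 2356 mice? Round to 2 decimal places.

Set N₀·e^(rt) = 2356: e^(0.19·t) = 2356/246 = 9.5772.
0.19·t = ln(9.5772) = 2.2594, so t = 2.2594/0.19 = 11.892.

11.89 months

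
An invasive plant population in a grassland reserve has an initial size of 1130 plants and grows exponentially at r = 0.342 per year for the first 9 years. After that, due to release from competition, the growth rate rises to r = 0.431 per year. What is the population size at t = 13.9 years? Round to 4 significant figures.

Phase 1: N(9) = 1130·e^(0.342×9) = 1130·e^3.078 = 24537.9.
Phase 2 runs for 13.9 − 9 = 4.9 years at r = 0.431.
N(13.9) = 24537.9·e^(0.431×4.9) = 24537.9·e^2.112 = 202779.

202800 plants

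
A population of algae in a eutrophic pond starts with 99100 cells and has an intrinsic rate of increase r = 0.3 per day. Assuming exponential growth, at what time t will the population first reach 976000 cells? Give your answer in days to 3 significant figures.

Set N₀·e^(rt) = 976000: e^(0.3·t) = 976000/99100 = 9.8486.
0.3·t = ln(9.8486) = 2.2873, so t = 2.2873/0.3 = 7.6244.

7.62 days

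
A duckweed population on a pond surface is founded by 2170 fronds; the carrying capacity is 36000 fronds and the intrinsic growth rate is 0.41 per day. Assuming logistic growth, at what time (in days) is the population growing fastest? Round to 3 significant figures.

Logistic growth is fastest at N = K/2 = 18000.
A = (K − N₀)/N₀ = 15.59. Set K/(1 + A·e^(−rt)) = K/2 → A·e^(−rt) = 1.
e^(−0.41t) = 1/15.59 = 0.0641443, so t = ln(15.59)/0.41 = 2.7466/0.41 = 6.6991.

6.70 days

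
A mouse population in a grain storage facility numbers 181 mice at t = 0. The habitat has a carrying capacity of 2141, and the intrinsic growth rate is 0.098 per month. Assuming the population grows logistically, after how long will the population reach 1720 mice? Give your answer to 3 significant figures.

38.7 months

A = (K − N₀)/N₀ = (2141 − 181)/181 = 10.829.
Solve 2141/(1 + 10.829·e^(−0.098t)) = 1720: 1 + 10.829·e^(−0.098t) = 1.2448, so e^(−0.098t) = 0.0226035.
−0.098·t = ln(0.0226035) = -3.7896, so t = 3.7896/0.098 = 38.67.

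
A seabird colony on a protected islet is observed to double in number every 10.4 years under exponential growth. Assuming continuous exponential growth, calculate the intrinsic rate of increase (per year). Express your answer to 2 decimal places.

r = ln(2)/t_d = 0.6931/10.4 = 0.066649.

0.07 per year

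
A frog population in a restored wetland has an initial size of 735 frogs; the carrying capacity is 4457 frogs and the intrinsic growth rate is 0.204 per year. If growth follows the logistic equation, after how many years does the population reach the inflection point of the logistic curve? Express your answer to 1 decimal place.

8.0 years

Logistic growth is fastest at N = K/2 = 2228.5.
A = (K − N₀)/N₀ = 5.0639. Set K/(1 + A·e^(−rt)) = K/2 → A·e^(−rt) = 1.
e^(−0.204t) = 1/5.0639 = 0.197474, so t = ln(5.0639)/0.204 = 1.6221/0.204 = 7.9517.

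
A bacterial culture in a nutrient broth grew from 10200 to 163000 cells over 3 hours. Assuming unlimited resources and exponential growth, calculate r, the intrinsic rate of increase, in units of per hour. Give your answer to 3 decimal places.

0.924 per hour

From N(t) = N₀·e^(rt): e^(r·3) = 163000/10200 = 15.98.
r·3 = ln(15.98) = 2.7714, so r = 2.7714/3 = 0.92379.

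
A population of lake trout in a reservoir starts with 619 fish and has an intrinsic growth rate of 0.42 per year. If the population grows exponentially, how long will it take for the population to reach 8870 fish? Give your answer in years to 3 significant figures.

6.34 years

Set N₀·e^(rt) = 8870: e^(0.42·t) = 8870/619 = 14.33.
0.42·t = ln(14.33) = 2.6623, so t = 2.6623/0.42 = 6.3389.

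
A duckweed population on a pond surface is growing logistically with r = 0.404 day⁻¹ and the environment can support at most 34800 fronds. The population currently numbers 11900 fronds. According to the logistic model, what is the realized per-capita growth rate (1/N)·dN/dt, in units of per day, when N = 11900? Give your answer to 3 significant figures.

(1/N)·dN/dt = r(1 − N/K) = 0.404 × (1 − 11900/34800).
= 0.404 × 0.65805 = 0.26585.

0.266 per day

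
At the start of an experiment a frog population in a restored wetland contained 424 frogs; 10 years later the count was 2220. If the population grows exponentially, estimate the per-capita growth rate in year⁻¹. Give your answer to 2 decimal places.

0.17 per year

From N(t) = N₀·e^(rt): e^(r·10) = 2220/424 = 5.2358.
r·10 = ln(5.2358) = 1.6555, so r = 1.6555/10 = 0.16555.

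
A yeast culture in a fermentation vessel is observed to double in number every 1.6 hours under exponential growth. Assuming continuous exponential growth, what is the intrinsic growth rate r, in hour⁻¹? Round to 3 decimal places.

r = ln(2)/t_d = 0.6931/1.6 = 0.43322.

0.433 per hour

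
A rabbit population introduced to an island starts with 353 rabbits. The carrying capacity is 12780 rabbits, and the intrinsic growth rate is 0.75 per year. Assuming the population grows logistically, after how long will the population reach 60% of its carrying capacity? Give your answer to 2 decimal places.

A = (K − N₀)/N₀ = (12780 − 353)/353 = 35.204.
Solve 12780/(1 + 35.204·e^(−0.75t)) = 7668: 1 + 35.204·e^(−0.75t) = 1.6667, so e^(−0.75t) = 0.0189373.
−0.75·t = ln(0.0189373) = -3.9666, so t = 3.9666/0.75 = 5.2888.

5.29 years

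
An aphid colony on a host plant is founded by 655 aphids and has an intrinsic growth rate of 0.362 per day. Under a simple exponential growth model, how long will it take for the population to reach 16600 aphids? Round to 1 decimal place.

Set N₀·e^(rt) = 16600: e^(0.362·t) = 16600/655 = 25.344.
0.362·t = ln(25.344) = 3.2325, so t = 3.2325/0.362 = 8.9296.

8.9 days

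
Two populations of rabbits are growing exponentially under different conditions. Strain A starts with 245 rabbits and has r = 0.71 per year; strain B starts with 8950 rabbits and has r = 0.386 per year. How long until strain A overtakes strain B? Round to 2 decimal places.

11.11 years

Set 245·e^(0.71t) = 8950·e^(0.386t).
e^((0.71 − 0.386)t) = 8950/245 → e^(0.324·t) = 36.531.
0.324·t = ln(36.531) = 3.5982, so t = 3.5982/0.324 = 11.105.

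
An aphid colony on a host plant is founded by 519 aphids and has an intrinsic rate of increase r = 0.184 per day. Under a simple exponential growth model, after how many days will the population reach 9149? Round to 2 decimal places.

15.60 days

Set N₀·e^(rt) = 9149: e^(0.184·t) = 9149/519 = 17.628.
0.184·t = ln(17.628) = 2.8695, so t = 2.8695/0.184 = 15.595.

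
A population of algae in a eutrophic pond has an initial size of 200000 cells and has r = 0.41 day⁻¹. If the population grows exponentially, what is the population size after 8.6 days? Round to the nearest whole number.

6797549 cells

N(t) = N₀·e^(rt) = 200000 × e^(0.41×8.6) = 200000 × e^3.526.
e^3.526 ≈ 33.988, so N ≈ 200000 × 33.988 = 6.797549×10^6.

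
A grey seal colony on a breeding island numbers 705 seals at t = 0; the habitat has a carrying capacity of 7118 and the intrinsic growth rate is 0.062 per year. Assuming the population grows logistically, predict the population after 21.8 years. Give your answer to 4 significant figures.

2122 seals

A = (K − N₀)/N₀ = (7118 − 705)/705 = 9.0965.
N(t) = K/(1 + A·e^(−rt)) = 7118/(1 + 9.0965×e^(−0.062×21.8)).
e^(−1.352) = 0.25883; denominator = 1 + 9.0965×0.25883 = 3.3544.
N = 7118/3.3544 = 2121.99.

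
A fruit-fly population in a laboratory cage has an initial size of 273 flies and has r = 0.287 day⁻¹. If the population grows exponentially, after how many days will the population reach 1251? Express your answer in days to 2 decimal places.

5.30 days

Set N₀·e^(rt) = 1251: e^(0.287·t) = 1251/273 = 4.5824.
0.287·t = ln(4.5824) = 1.5222, so t = 1.5222/0.287 = 5.3039.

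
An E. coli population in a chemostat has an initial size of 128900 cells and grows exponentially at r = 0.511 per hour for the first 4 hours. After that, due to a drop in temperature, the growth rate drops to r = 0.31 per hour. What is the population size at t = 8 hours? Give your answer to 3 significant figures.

Phase 1: N(4) = 128900·e^(0.511×4) = 128900·e^2.044 = 995293.
Phase 2 runs for 8 − 4 = 4 hours at r = 0.31.
N(8) = 995293·e^(0.31×4) = 995293·e^1.24 = 3.439347×10^6.

3440000 cells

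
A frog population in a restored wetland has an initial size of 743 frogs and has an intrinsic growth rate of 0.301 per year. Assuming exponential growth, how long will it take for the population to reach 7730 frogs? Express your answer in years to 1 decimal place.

Set N₀·e^(rt) = 7730: e^(0.301·t) = 7730/743 = 10.404.
0.301·t = ln(10.404) = 2.3422, so t = 2.3422/0.301 = 7.7813.

7.8 years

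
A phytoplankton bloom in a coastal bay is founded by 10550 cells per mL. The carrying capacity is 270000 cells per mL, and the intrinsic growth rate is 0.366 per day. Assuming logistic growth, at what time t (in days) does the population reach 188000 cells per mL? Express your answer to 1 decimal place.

11.0 days

A = (K − N₀)/N₀ = (270000 − 10550)/10550 = 24.592.
Solve 270000/(1 + 24.592·e^(−0.366t)) = 188000: 1 + 24.592·e^(−0.366t) = 1.4362, so e^(−0.366t) = 0.017736.
−0.366·t = ln(0.017736) = -4.0322, so t = 4.0322/0.366 = 11.017.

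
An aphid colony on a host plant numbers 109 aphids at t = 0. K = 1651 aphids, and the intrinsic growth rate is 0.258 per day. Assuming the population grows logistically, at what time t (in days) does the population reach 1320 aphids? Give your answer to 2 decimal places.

15.63 days

A = (K − N₀)/N₀ = (1651 − 109)/109 = 14.147.
Solve 1651/(1 + 14.147·e^(−0.258t)) = 1320: 1 + 14.147·e^(−0.258t) = 1.2508, so e^(−0.258t) = 0.0177254.
−0.258·t = ln(0.0177254) = -4.0328, so t = 4.0328/0.258 = 15.631.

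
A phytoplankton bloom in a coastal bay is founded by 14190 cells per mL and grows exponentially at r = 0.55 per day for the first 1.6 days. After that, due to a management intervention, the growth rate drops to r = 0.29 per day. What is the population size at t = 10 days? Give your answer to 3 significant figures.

391000 cells per mL

Phase 1: N(1.6) = 14190·e^(0.55×1.6) = 14190·e^0.88 = 34210.7.
Phase 2 runs for 10 − 1.6 = 8.4 days at r = 0.29.
N(10) = 34210.7·e^(0.29×8.4) = 34210.7·e^2.436 = 390934.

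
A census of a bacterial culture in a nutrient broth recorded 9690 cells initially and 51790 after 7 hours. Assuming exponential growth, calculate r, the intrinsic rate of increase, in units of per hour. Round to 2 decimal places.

From N(t) = N₀·e^(rt): e^(r·7) = 51790/9690 = 5.3447.
r·7 = ln(5.3447) = 1.6761, so r = 1.6761/7 = 0.23944.

0.24 per hour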